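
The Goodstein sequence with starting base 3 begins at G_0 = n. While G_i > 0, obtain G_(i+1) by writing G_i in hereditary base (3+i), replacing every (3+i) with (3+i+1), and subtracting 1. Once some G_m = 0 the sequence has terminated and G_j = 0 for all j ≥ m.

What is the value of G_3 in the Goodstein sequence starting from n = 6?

7

(0) 6|_3 = 2·3 ↦ 2·4|_4 = 8 ⇒ 7
(1) 7|_4 = 4 + 3 ↦ 5 + 3|_5 = 8 ⇒ 7
(2) 7|_5 = 5 + 2 ↦ 6 + 2|_6 = 8 ⇒ 7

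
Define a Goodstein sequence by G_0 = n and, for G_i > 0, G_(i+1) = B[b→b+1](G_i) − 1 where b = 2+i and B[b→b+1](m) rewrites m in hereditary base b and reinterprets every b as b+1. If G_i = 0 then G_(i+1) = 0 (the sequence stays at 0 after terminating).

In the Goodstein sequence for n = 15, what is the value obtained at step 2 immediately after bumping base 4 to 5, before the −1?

step 0: 15 = 2^(2 + 1) + 2^2 + 2 + 1; sub 3 for 2: 3^(3 + 1) + 3^3 + 3 + 1; = 112; G_1 = 112−1 = 111
step 1: 111 = 3^(3 + 1) + 3^3 + 3; sub 4 for 3: 4^(4 + 1) + 4^4 + 4; = 1284; G_2 = 1284−1 = 1283

18753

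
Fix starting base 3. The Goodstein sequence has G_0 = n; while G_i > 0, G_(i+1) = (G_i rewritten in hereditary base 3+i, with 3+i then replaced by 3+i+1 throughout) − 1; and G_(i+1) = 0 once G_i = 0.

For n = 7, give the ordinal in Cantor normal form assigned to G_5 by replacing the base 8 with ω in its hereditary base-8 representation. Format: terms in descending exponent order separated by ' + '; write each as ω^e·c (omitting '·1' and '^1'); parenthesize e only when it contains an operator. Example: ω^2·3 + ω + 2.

ω + 1

base 3: 7 = 2·3 + 1; at 4: 2·4 + 1 = 9; next = 8
base 4: 8 = 2·4; at 5: 2·5 = 10; next = 9
base 5: 9 = 5 + 4; at 6: 6 + 4 = 10; next = 9
base 6: 9 = 6 + 3; at 7: 7 + 3 = 10; next = 9
base 7: 9 = 7 + 2; at 8: 8 + 2 = 10; next = 9
base 8: 9 = 8 + 1; at 9: 9 + 1 = 10; next = 9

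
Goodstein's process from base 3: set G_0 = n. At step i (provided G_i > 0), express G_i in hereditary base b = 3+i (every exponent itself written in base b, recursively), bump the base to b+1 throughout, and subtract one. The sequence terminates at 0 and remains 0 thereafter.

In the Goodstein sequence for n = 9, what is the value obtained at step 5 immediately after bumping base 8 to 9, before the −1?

G_0=9  [base 3] 3^2  →[3↦4]→  4^2 = 16  −1 ⇒ G_1=15
G_1=15  [base 4] 3·4 + 3  →[4↦5]→  3·5 + 3 = 18  −1 ⇒ G_2=17
G_2=17  [base 5] 3·5 + 2  →[5↦6]→  3·6 + 2 = 20  −1 ⇒ G_3=19
G_3=19  [base 6] 3·6 + 1  →[6↦7]→  3·7 + 1 = 22  −1 ⇒ G_4=21
G_4=21  [base 7] 3·7  →[7↦8]→  3·8 = 24  −1 ⇒ G_5=23
G_5=23  [base 8] 2·8 + 7  →[8↦9]→  2·9 + 7 = 25  −1 ⇒ G_6=24

25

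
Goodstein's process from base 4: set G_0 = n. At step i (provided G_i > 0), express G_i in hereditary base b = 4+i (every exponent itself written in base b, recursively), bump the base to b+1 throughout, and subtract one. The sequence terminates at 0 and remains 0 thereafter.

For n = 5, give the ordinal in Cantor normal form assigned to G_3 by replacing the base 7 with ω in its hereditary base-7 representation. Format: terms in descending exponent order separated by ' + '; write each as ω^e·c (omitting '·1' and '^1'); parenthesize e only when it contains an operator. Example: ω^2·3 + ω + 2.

4

G_0 = 5. HB_4(5) = 4 + 1. Bump = 6. G_1 = 5.
G_1 = 5. HB_5(5) = 5. Bump = 6. G_2 = 5.
G_2 = 5. HB_6(5) = 5. Bump = 5. G_3 = 4.
G_3 = 4. HB_7(4) = 4. Bump = 4. G_4 = 3.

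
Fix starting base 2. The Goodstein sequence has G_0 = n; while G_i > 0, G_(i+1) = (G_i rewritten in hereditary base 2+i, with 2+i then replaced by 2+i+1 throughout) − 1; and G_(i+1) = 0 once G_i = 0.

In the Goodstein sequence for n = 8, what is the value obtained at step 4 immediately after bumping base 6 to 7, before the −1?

(0) 8|_2 = 2^(2 + 1) ↦ 3^(3 + 1)|_3 = 81 ⇒ 80
(1) 80|_3 = 2·3^3 + 2·3^2 + 2·3 + 2 ↦ 2·4^4 + 2·4^2 + 2·4 + 2|_4 = 554 ⇒ 553
(2) 553|_4 = 2·4^4 + 2·4^2 + 2·4 + 1 ↦ 2·5^5 + 2·5^2 + 2·5 + 1|_5 = 6311 ⇒ 6310
(3) 6310|_5 = 2·5^5 + 2·5^2 + 2·5 ↦ 2·6^6 + 2·6^2 + 2·6|_6 = 93396 ⇒ 93395
(4) 93395|_6 = 2·6^6 + 2·6^2 + 6 + 5 ↦ 2·7^7 + 2·7^2 + 7 + 5|_7 = 1647196 ⇒ 1647195

1647196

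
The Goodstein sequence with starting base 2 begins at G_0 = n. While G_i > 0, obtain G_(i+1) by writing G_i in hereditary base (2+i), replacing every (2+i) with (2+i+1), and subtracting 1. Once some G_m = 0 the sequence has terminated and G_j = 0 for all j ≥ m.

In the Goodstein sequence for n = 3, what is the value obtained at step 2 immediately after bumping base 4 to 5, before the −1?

3 —HB2→ 2 + 1 —bump→ 3 + 1 = 4 —(−1)→ 3
3 —HB3→ 3 —bump→ 4 = 4 —(−1)→ 3
3 —HB4→ 3 —bump→ 3 = 3 —(−1)→ 2

3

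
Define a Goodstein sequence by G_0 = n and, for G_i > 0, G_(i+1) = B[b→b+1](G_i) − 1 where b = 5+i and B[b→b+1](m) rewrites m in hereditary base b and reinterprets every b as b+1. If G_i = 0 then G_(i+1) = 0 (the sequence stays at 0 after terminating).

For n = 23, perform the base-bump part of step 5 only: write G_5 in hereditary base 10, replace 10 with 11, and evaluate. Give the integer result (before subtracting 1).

G_0=23  [base 5] 4·5 + 3  →[5↦6]→  4·6 + 3 = 27  −1 ⇒ G_1=26
G_1=26  [base 6] 4·6 + 2  →[6↦7]→  4·7 + 2 = 30  −1 ⇒ G_2=29
G_2=29  [base 7] 4·7 + 1  →[7↦8]→  4·8 + 1 = 33  −1 ⇒ G_3=32
G_3=32  [base 8] 4·8  →[8↦9]→  4·9 = 36  −1 ⇒ G_4=35
G_4=35  [base 9] 3·9 + 8  →[9↦10]→  3·10 + 8 = 38  −1 ⇒ G_5=37

40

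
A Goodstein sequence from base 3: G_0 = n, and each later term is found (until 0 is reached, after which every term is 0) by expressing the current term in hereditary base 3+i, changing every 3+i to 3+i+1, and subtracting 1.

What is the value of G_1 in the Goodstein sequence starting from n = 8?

8 —HB3→ 2·3 + 2 —bump→ 2·4 + 2 = 10 —(−1)→ 9
9 —HB4→ 2·4 + 1 —bump→ 2·5 + 1 = 11 —(−1)→ 10

9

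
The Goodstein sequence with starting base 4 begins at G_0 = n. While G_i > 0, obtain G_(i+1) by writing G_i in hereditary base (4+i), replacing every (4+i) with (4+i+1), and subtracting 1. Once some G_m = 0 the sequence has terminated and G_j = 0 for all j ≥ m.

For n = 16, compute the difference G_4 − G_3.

3

base 4: 16 = 4^2; at 5: 5^2 = 25; next = 24
base 5: 24 = 4·5 + 4; at 6: 4·6 + 4 = 28; next = 27
base 6: 27 = 4·6 + 3; at 7: 4·7 + 3 = 31; next = 30
base 7: 30 = 4·7 + 2; at 8: 4·8 + 2 = 34; next = 33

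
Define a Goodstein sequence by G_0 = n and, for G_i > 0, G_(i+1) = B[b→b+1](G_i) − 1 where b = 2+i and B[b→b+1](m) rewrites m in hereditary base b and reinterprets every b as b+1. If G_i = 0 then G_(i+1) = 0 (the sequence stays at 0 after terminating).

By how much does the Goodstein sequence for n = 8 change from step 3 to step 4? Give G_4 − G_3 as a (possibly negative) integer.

87085

base 2: 8 = 2^(2 + 1); at 3: 3^(3 + 1) = 81; next = 80
base 3: 80 = 2·3^3 + 2·3^2 + 2·3 + 2; at 4: 2·4^4 + 2·4^2 + 2·4 + 2 = 554; next = 553
base 4: 553 = 2·4^4 + 2·4^2 + 2·4 + 1; at 5: 2·5^5 + 2·5^2 + 2·5 + 1 = 6311; next = 6310
base 5: 6310 = 2·5^5 + 2·5^2 + 2·5; at 6: 2·6^6 + 2·6^2 + 2·6 = 93396; next = 93395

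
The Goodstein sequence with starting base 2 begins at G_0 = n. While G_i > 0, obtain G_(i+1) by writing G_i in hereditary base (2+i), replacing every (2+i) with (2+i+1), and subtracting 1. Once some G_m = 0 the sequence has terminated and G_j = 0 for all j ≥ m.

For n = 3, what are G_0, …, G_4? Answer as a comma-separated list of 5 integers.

(0) 3|_2 = 2 + 1 ↦ 3 + 1|_3 = 4 ⇒ 3
(1) 3|_3 = 3 ↦ 4|_4 = 4 ⇒ 3
(2) 3|_4 = 3 ↦ 3|_5 = 3 ⇒ 2
(3) 2|_5 = 2 ↦ 2|_6 = 2 ⇒ 1

3, 3, 3, 2, 1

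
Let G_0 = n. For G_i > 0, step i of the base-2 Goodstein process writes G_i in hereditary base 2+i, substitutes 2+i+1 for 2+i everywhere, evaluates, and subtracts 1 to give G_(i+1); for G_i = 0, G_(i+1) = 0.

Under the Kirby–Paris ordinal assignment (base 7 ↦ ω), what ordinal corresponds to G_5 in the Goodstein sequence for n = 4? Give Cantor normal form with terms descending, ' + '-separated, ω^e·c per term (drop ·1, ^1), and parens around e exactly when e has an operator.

ω^2·2 + ω + 4

G_0 = 4. HB_2(4) = 2^2. Bump = 27. G_1 = 26.
G_1 = 26. HB_3(26) = 2·3^2 + 2·3 + 2. Bump = 42. G_2 = 41.
G_2 = 41. HB_4(41) = 2·4^2 + 2·4 + 1. Bump = 61. G_3 = 60.
G_3 = 60. HB_5(60) = 2·5^2 + 2·5. Bump = 84. G_4 = 83.
G_4 = 83. HB_6(83) = 2·6^2 + 6 + 5. Bump = 110. G_5 = 109.
G_5 = 109. HB_7(109) = 2·7^2 + 7 + 4. Bump = 140. G_6 = 139.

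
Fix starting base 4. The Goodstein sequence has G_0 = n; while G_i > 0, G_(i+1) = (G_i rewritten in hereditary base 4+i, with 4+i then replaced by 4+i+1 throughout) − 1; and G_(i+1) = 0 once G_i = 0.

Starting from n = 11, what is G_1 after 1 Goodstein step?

i=0: 11 = 2·4 + 3 (b=4); 4→5: 2·5 + 3 = 13; 13−1 = 12
i=1: 12 = 2·5 + 2 (b=5); 5→6: 2·6 + 2 = 14; 14−1 = 13

12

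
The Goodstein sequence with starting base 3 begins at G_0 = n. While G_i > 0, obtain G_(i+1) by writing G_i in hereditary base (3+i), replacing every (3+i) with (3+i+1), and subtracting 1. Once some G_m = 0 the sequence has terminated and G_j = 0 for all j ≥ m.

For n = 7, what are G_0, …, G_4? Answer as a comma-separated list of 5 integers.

7, 8, 9, 9, 9

G_0 = 7. HB_3(7) = 2·3 + 1. Bump = 9. G_1 = 8.
G_1 = 8. HB_4(8) = 2·4. Bump = 10. G_2 = 9.
G_2 = 9. HB_5(9) = 5 + 4. Bump = 10. G_3 = 9.
G_3 = 9. HB_6(9) = 6 + 3. Bump = 10. G_4 = 9.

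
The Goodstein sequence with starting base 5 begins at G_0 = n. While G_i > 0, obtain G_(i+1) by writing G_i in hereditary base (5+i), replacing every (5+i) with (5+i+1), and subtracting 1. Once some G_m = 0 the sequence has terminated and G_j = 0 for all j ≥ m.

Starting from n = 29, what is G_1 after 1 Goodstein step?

39

step 0: 29 = 5^2 + 4; sub 6 for 5: 6^2 + 4; = 40; G_1 = 40−1 = 39
step 1: 39 = 6^2 + 3; sub 7 for 6: 7^2 + 3; = 52; G_2 = 52−1 = 51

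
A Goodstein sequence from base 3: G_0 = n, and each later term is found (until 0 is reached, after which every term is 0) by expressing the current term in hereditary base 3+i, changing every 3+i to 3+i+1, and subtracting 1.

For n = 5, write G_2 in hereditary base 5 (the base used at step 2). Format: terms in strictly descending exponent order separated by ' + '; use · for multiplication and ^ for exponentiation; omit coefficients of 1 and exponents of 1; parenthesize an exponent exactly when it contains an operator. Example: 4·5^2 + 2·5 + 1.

(0) 5|_3 = 3 + 2 ↦ 4 + 2|_4 = 6 ⇒ 5
(1) 5|_4 = 4 + 1 ↦ 5 + 1|_5 = 6 ⇒ 5

5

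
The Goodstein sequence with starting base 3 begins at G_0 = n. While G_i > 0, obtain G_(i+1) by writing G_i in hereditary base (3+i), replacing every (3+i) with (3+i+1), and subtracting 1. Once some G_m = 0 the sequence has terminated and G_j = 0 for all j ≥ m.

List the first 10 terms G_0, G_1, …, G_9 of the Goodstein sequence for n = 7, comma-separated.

7, 8, 9, 9, 9, 9, 9, 9, 8, 7

7 —HB3→ 2·3 + 1 —bump→ 2·4 + 1 = 9 —(−1)→ 8
8 —HB4→ 2·4 —bump→ 2·5 = 10 —(−1)→ 9
9 —HB5→ 5 + 4 —bump→ 6 + 4 = 10 —(−1)→ 9
9 —HB6→ 6 + 3 —bump→ 7 + 3 = 10 —(−1)→ 9
9 —HB7→ 7 + 2 —bump→ 8 + 2 = 10 —(−1)→ 9
9 —HB8→ 8 + 1 —bump→ 9 + 1 = 10 —(−1)→ 9
9 —HB9→ 9 —bump→ 10 = 10 —(−1)→ 9
9 —HB10→ 9 —bump→ 9 = 9 —(−1)→ 8
8 —HB11→ 8 —bump→ 8 = 8 —(−1)→ 7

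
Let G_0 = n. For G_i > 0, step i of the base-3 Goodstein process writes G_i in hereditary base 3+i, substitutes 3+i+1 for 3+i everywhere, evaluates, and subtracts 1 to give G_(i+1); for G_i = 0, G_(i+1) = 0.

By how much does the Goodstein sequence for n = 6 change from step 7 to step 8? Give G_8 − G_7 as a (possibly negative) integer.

(0) 6|_3 = 2·3 ↦ 2·4|_4 = 8 ⇒ 7
(1) 7|_4 = 4 + 3 ↦ 5 + 3|_5 = 8 ⇒ 7
(2) 7|_5 = 5 + 2 ↦ 6 + 2|_6 = 8 ⇒ 7
(3) 7|_6 = 6 + 1 ↦ 7 + 1|_7 = 8 ⇒ 7
(4) 7|_7 = 7 ↦ 8|_8 = 8 ⇒ 7
(5) 7|_8 = 7 ↦ 7|_9 = 7 ⇒ 6
(6) 6|_9 = 6 ↦ 6|_10 = 6 ⇒ 5
(7) 5|_10 = 5 ↦ 5|_11 = 5 ⇒ 4

-1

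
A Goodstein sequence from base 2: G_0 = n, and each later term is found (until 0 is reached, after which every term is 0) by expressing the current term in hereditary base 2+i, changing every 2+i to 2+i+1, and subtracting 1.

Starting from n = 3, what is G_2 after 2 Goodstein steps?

3 —HB2→ 2 + 1 —bump→ 3 + 1 = 4 —(−1)→ 3
3 —HB3→ 3 —bump→ 4 = 4 —(−1)→ 3

3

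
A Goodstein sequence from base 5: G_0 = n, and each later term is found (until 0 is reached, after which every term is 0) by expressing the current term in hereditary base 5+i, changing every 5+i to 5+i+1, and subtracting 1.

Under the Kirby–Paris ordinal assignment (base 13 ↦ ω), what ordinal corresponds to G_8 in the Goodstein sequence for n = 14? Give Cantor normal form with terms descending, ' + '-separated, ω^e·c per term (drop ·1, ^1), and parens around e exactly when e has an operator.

ω + 6

step 0: 14 = 2·5 + 4; sub 6 for 5: 2·6 + 4; = 16; G_1 = 16−1 = 15
step 1: 15 = 2·6 + 3; sub 7 for 6: 2·7 + 3; = 17; G_2 = 17−1 = 16
step 2: 16 = 2·7 + 2; sub 8 for 7: 2·8 + 2; = 18; G_3 = 18−1 = 17
step 3: 17 = 2·8 + 1; sub 9 for 8: 2·9 + 1; = 19; G_4 = 19−1 = 18
step 4: 18 = 2·9; sub 10 for 9: 2·10; = 20; G_5 = 20−1 = 19
step 5: 19 = 10 + 9; sub 11 for 10: 11 + 9; = 20; G_6 = 20−1 = 19
step 6: 19 = 11 + 8; sub 12 for 11: 12 + 8; = 20; G_7 = 20−1 = 19
step 7: 19 = 12 + 7; sub 13 for 12: 13 + 7; = 20; G_8 = 20−1 = 19
step 8: 19 = 13 + 6; sub 14 for 13: 14 + 6; = 20; G_9 = 20−1 = 19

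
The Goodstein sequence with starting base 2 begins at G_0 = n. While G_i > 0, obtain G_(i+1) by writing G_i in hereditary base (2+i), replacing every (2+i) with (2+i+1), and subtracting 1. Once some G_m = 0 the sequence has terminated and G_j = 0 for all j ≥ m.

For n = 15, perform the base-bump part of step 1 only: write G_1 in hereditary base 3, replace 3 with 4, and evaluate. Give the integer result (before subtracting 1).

1284

G_0 = 15. HB_2(15) = 2^(2 + 1) + 2^2 + 2 + 1. Bump = 112. G_1 = 111.
G_1 = 111. HB_3(111) = 3^(3 + 1) + 3^3 + 3. Bump = 1284. G_2 = 1283.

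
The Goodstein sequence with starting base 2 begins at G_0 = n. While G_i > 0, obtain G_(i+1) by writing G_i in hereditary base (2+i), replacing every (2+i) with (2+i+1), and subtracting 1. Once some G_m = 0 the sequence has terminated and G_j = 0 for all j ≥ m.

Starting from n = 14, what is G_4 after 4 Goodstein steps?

326591

base 2: 14 = 2^(2 + 1) + 2^2 + 2; at 3: 3^(3 + 1) + 3^3 + 3 = 111; next = 110
base 3: 110 = 3^(3 + 1) + 3^3 + 2; at 4: 4^(4 + 1) + 4^4 + 2 = 1282; next = 1281
base 4: 1281 = 4^(4 + 1) + 4^4 + 1; at 5: 5^(5 + 1) + 5^5 + 1 = 18751; next = 18750
base 5: 18750 = 5^(5 + 1) + 5^5; at 6: 6^(6 + 1) + 6^6 = 326592; next = 326591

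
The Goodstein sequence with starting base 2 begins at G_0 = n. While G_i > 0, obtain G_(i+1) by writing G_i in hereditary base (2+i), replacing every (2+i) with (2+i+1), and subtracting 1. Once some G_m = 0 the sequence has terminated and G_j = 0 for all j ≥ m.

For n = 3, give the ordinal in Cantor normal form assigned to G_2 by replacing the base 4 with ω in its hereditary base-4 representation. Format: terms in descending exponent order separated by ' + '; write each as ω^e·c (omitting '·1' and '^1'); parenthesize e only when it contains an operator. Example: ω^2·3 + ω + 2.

3

i=0: 3 = 2 + 1 (b=2); 2→3: 3 + 1 = 4; 4−1 = 3
i=1: 3 = 3 (b=3); 3→4: 4 = 4; 4−1 = 3
i=2: 3 = 3 (b=4); 4→5: 3 = 3; 3−1 = 2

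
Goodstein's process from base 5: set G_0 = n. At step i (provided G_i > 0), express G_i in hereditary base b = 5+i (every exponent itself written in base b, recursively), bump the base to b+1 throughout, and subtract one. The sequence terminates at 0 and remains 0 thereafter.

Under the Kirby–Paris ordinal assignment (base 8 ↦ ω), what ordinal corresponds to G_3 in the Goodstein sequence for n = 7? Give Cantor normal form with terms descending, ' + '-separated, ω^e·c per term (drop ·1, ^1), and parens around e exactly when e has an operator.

7

G_0 = 7. HB_5(7) = 5 + 2. Bump = 8. G_1 = 7.
G_1 = 7. HB_6(7) = 6 + 1. Bump = 8. G_2 = 7.
G_2 = 7. HB_7(7) = 7. Bump = 8. G_3 = 7.
G_3 = 7. HB_8(7) = 7. Bump = 7. G_4 = 6.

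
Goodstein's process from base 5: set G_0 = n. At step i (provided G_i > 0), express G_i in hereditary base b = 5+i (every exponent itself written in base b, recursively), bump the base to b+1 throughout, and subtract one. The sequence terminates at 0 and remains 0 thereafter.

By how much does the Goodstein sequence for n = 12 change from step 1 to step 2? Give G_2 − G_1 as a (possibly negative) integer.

G_0=12  [base 5] 2·5 + 2  →[5↦6]→  2·6 + 2 = 14  −1 ⇒ G_1=13
G_1=13  [base 6] 2·6 + 1  →[6↦7]→  2·7 + 1 = 15  −1 ⇒ G_2=14

1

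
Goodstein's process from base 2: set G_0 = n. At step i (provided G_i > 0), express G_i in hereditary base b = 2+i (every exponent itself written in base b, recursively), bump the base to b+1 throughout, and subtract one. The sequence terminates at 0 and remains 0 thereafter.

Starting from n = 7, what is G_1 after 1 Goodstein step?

base 2: 7 = 2^2 + 2 + 1; at 3: 3^3 + 3 + 1 = 31; next = 30
base 3: 30 = 3^3 + 3; at 4: 4^4 + 4 = 260; next = 259

30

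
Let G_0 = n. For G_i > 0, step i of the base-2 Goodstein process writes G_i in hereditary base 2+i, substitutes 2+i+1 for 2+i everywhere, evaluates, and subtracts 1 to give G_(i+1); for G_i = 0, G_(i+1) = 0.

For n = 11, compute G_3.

(0) 11|_2 = 2^(2 + 1) + 2 + 1 ↦ 3^(3 + 1) + 3 + 1|_3 = 85 ⇒ 84
(1) 84|_3 = 3^(3 + 1) + 3 ↦ 4^(4 + 1) + 4|_4 = 1028 ⇒ 1027
(2) 1027|_4 = 4^(4 + 1) + 3 ↦ 5^(5 + 1) + 3|_5 = 15628 ⇒ 15627
(3) 15627|_5 = 5^(5 + 1) + 2 ↦ 6^(6 + 1) + 2|_6 = 279938 ⇒ 279937

15627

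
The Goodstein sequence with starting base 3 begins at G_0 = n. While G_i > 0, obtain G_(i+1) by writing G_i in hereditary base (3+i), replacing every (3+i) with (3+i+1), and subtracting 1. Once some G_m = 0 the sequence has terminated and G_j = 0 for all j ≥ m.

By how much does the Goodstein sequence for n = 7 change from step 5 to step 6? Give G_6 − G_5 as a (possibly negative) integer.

[0] 7 ≡ 2·3 + 1 (base 3). Lift 4: 9. −1: 8.
[1] 8 ≡ 2·4 (base 4). Lift 5: 10. −1: 9.
[2] 9 ≡ 5 + 4 (base 5). Lift 6: 10. −1: 9.
[3] 9 ≡ 6 + 3 (base 6). Lift 7: 10. −1: 9.
[4] 9 ≡ 7 + 2 (base 7). Lift 8: 10. −1: 9.
[5] 9 ≡ 8 + 1 (base 8). Lift 9: 10. −1: 9.

0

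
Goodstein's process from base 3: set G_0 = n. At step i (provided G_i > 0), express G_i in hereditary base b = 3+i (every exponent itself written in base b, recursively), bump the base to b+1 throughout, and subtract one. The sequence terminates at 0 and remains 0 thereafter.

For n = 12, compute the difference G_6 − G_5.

G_0 = 12. HB_3(12) = 3^2 + 3. Bump = 20. G_1 = 19.
G_1 = 19. HB_4(19) = 4^2 + 3. Bump = 28. G_2 = 27.
G_2 = 27. HB_5(27) = 5^2 + 2. Bump = 38. G_3 = 37.
G_3 = 37. HB_6(37) = 6^2 + 1. Bump = 50. G_4 = 49.
G_4 = 49. HB_7(49) = 7^2. Bump = 64. G_5 = 63.
G_5 = 63. HB_8(63) = 7·8 + 7. Bump = 70. G_6 = 69.

6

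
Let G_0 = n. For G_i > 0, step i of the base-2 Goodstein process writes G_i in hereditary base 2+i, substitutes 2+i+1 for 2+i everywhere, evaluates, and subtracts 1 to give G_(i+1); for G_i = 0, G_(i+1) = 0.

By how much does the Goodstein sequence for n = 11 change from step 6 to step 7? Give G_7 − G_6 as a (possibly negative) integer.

2615391575

base 2: 11 = 2^(2 + 1) + 2 + 1; at 3: 3^(3 + 1) + 3 + 1 = 85; next = 84
base 3: 84 = 3^(3 + 1) + 3; at 4: 4^(4 + 1) + 4 = 1028; next = 1027
base 4: 1027 = 4^(4 + 1) + 3; at 5: 5^(5 + 1) + 3 = 15628; next = 15627
base 5: 15627 = 5^(5 + 1) + 2; at 6: 6^(6 + 1) + 2 = 279938; next = 279937
base 6: 279937 = 6^(6 + 1) + 1; at 7: 7^(7 + 1) + 1 = 5764802; next = 5764801
base 7: 5764801 = 7^(7 + 1); at 8: 8^(8 + 1) = 134217728; next = 134217727
base 8: 134217727 = 7·8^8 + 7·8^7 + 7·8^6 + 7·8^5 + 7·8^4 + 7·8^3 + 7·8^2 + 7·8 + 7; at 9: 7·9^9 + 7·9^7 + 7·9^6 + 7·9^5 + 7·9^4 + 7·9^3 + 7·9^2 + 7·9 + 7 = 2749609303; next = 2749609302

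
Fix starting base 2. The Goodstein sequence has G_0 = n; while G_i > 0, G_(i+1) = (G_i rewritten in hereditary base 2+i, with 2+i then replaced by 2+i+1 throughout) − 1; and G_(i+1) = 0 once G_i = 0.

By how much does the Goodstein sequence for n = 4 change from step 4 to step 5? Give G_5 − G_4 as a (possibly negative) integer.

26

4 —HB2→ 2^2 —bump→ 3^3 = 27 —(−1)→ 26
26 —HB3→ 2·3^2 + 2·3 + 2 —bump→ 2·4^2 + 2·4 + 2 = 42 —(−1)→ 41
41 —HB4→ 2·4^2 + 2·4 + 1 —bump→ 2·5^2 + 2·5 + 1 = 61 —(−1)→ 60
60 —HB5→ 2·5^2 + 2·5 —bump→ 2·6^2 + 2·6 = 84 —(−1)→ 83
83 —HB6→ 2·6^2 + 6 + 5 —bump→ 2·7^2 + 7 + 5 = 110 —(−1)→ 109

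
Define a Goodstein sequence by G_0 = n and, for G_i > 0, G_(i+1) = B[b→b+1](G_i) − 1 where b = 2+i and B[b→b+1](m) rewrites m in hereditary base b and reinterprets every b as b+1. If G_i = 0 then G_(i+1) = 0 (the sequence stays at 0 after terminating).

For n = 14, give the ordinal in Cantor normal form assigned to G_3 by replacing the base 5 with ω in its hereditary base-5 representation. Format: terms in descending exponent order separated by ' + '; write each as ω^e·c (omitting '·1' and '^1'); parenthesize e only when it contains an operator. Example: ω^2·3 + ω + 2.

[0] 14 ≡ 2^(2 + 1) + 2^2 + 2 (base 2). Lift 3: 111. −1: 110.
[1] 110 ≡ 3^(3 + 1) + 3^3 + 2 (base 3). Lift 4: 1282. −1: 1281.
[2] 1281 ≡ 4^(4 + 1) + 4^4 + 1 (base 4). Lift 5: 18751. −1: 18750.
[3] 18750 ≡ 5^(5 + 1) + 5^5 (base 5). Lift 6: 326592. −1: 326591.

ω^(ω + 1) + ω^ω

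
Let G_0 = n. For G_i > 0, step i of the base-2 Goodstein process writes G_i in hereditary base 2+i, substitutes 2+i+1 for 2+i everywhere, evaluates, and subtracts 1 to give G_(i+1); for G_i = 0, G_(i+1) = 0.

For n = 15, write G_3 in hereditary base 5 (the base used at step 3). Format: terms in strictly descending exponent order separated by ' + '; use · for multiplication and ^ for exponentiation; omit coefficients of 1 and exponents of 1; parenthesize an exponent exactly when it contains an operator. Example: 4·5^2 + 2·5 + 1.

(0) 15|_2 = 2^(2 + 1) + 2^2 + 2 + 1 ↦ 3^(3 + 1) + 3^3 + 3 + 1|_3 = 112 ⇒ 111
(1) 111|_3 = 3^(3 + 1) + 3^3 + 3 ↦ 4^(4 + 1) + 4^4 + 4|_4 = 1284 ⇒ 1283
(2) 1283|_4 = 4^(4 + 1) + 4^4 + 3 ↦ 5^(5 + 1) + 5^5 + 3|_5 = 18753 ⇒ 18752

5^(5 + 1) + 5^5 + 2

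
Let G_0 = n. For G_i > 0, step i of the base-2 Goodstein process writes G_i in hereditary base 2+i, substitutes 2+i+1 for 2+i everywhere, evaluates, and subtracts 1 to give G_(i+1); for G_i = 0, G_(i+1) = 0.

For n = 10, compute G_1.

base 2: 10 = 2^(2 + 1) + 2; at 3: 3^(3 + 1) + 3 = 84; next = 83
base 3: 83 = 3^(3 + 1) + 2; at 4: 4^(4 + 1) + 2 = 1026; next = 1025

83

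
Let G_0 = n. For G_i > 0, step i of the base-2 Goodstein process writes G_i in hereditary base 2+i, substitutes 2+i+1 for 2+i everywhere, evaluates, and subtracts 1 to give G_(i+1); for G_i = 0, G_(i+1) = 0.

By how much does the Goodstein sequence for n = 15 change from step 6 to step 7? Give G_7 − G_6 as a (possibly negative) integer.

3373455337

base 2: 15 = 2^(2 + 1) + 2^2 + 2 + 1; at 3: 3^(3 + 1) + 3^3 + 3 + 1 = 112; next = 111
base 3: 111 = 3^(3 + 1) + 3^3 + 3; at 4: 4^(4 + 1) + 4^4 + 4 = 1284; next = 1283
base 4: 1283 = 4^(4 + 1) + 4^4 + 3; at 5: 5^(5 + 1) + 5^5 + 3 = 18753; next = 18752
base 5: 18752 = 5^(5 + 1) + 5^5 + 2; at 6: 6^(6 + 1) + 6^6 + 2 = 326594; next = 326593
base 6: 326593 = 6^(6 + 1) + 6^6 + 1; at 7: 7^(7 + 1) + 7^7 + 1 = 6588345; next = 6588344
base 7: 6588344 = 7^(7 + 1) + 7^7; at 8: 8^(8 + 1) + 8^8 = 150994944; next = 150994943
base 8: 150994943 = 8^(8 + 1) + 7·8^7 + 7·8^6 + 7·8^5 + 7·8^4 + 7·8^3 + 7·8^2 + 7·8 + 7; at 9: 9^(9 + 1) + 7·9^7 + 7·9^6 + 7·9^5 + 7·9^4 + 7·9^3 + 7·9^2 + 7·9 + 7 = 3524450281; next = 3524450280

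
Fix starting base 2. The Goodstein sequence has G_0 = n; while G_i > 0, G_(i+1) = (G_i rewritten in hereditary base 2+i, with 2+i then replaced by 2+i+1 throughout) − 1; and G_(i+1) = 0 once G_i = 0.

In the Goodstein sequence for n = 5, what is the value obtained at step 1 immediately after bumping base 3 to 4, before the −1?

256

step 0: 5 = 2^2 + 1; sub 3 for 2: 3^3 + 1; = 28; G_1 = 28−1 = 27
step 1: 27 = 3^3; sub 4 for 3: 4^4; = 256; G_2 = 256−1 = 255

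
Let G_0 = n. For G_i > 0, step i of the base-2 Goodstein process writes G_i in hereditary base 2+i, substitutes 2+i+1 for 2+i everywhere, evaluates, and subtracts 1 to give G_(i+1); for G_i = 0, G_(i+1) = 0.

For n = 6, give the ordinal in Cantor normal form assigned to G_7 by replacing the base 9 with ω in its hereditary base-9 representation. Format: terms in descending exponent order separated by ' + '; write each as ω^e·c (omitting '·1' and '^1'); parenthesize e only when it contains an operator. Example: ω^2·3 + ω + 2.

ω^5·5 + ω^4·5 + ω^3·5 + ω^2·5 + ω·5 + 2

6 —HB2→ 2^2 + 2 —bump→ 3^3 + 3 = 30 —(−1)→ 29
29 —HB3→ 3^3 + 2 —bump→ 4^4 + 2 = 258 —(−1)→ 257
257 —HB4→ 4^4 + 1 —bump→ 5^5 + 1 = 3126 —(−1)→ 3125
3125 —HB5→ 5^5 —bump→ 6^6 = 46656 —(−1)→ 46655
46655 —HB6→ 5·6^5 + 5·6^4 + 5·6^3 + 5·6^2 + 5·6 + 5 —bump→ 5·7^5 + 5·7^4 + 5·7^3 + 5·7^2 + 5·7 + 5 = 98040 —(−1)→ 98039
98039 —HB7→ 5·7^5 + 5·7^4 + 5·7^3 + 5·7^2 + 5·7 + 4 —bump→ 5·8^5 + 5·8^4 + 5·8^3 + 5·8^2 + 5·8 + 4 = 187244 —(−1)→ 187243
187243 —HB8→ 5·8^5 + 5·8^4 + 5·8^3 + 5·8^2 + 5·8 + 3 —bump→ 5·9^5 + 5·9^4 + 5·9^3 + 5·9^2 + 5·9 + 3 = 332148 —(−1)→ 332147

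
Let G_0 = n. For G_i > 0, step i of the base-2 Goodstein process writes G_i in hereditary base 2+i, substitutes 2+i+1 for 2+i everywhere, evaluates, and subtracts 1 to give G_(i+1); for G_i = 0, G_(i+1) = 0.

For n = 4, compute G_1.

G_0=4  [base 2] 2^2  →[2↦3]→  3^3 = 27  −1 ⇒ G_1=26
G_1=26  [base 3] 2·3^2 + 2·3 + 2  →[3↦4]→  2·4^2 + 2·4 + 2 = 42  −1 ⇒ G_2=41

26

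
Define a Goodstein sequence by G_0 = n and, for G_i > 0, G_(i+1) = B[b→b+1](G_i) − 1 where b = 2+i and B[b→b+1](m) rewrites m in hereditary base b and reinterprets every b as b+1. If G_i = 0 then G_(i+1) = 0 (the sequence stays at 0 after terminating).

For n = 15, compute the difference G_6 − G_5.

144406599

G_0=15  [base 2] 2^(2 + 1) + 2^2 + 2 + 1  →[2↦3]→  3^(3 + 1) + 3^3 + 3 + 1 = 112  −1 ⇒ G_1=111
G_1=111  [base 3] 3^(3 + 1) + 3^3 + 3  →[3↦4]→  4^(4 + 1) + 4^4 + 4 = 1284  −1 ⇒ G_2=1283
G_2=1283  [base 4] 4^(4 + 1) + 4^4 + 3  →[4↦5]→  5^(5 + 1) + 5^5 + 3 = 18753  −1 ⇒ G_3=18752
G_3=18752  [base 5] 5^(5 + 1) + 5^5 + 2  →[5↦6]→  6^(6 + 1) + 6^6 + 2 = 326594  −1 ⇒ G_4=326593
G_4=326593  [base 6] 6^(6 + 1) + 6^6 + 1  →[6↦7]→  7^(7 + 1) + 7^7 + 1 = 6588345  −1 ⇒ G_5=6588344
G_5=6588344  [base 7] 7^(7 + 1) + 7^7  →[7↦8]→  8^(8 + 1) + 8^8 = 150994944  −1 ⇒ G_6=150994943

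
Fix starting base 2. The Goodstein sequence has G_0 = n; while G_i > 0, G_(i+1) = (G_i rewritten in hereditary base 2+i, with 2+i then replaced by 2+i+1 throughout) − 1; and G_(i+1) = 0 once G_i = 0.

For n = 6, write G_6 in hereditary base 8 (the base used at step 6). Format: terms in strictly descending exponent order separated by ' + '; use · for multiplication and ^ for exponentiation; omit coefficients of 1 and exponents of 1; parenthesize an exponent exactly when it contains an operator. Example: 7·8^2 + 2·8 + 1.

6 —HB2→ 2^2 + 2 —bump→ 3^3 + 3 = 30 —(−1)→ 29
29 —HB3→ 3^3 + 2 —bump→ 4^4 + 2 = 258 —(−1)→ 257
257 —HB4→ 4^4 + 1 —bump→ 5^5 + 1 = 3126 —(−1)→ 3125
3125 —HB5→ 5^5 —bump→ 6^6 = 46656 —(−1)→ 46655
46655 —HB6→ 5·6^5 + 5·6^4 + 5·6^3 + 5·6^2 + 5·6 + 5 —bump→ 5·7^5 + 5·7^4 + 5·7^3 + 5·7^2 + 5·7 + 5 = 98040 —(−1)→ 98039
98039 —HB7→ 5·7^5 + 5·7^4 + 5·7^3 + 5·7^2 + 5·7 + 4 —bump→ 5·8^5 + 5·8^4 + 5·8^3 + 5·8^2 + 5·8 + 4 = 187244 —(−1)→ 187243
187243 —HB8→ 5·8^5 + 5·8^4 + 5·8^3 + 5·8^2 + 5·8 + 3 —bump→ 5·9^5 + 5·9^4 + 5·9^3 + 5·9^2 + 5·9 + 3 = 332148 —(−1)→ 332147

5·8^5 + 5·8^4 + 5·8^3 + 5·8^2 + 5·8 + 3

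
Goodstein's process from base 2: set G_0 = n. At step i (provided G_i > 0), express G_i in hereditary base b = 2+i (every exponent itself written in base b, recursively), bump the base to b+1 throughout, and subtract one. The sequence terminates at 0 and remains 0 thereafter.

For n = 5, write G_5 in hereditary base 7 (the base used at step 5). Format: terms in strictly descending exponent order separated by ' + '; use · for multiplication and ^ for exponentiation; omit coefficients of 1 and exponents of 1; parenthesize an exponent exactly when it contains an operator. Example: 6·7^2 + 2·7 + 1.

3·7^3 + 3·7^2 + 3·7

5 —HB2→ 2^2 + 1 —bump→ 3^3 + 1 = 28 —(−1)→ 27
27 —HB3→ 3^3 —bump→ 4^4 = 256 —(−1)→ 255
255 —HB4→ 3·4^3 + 3·4^2 + 3·4 + 3 —bump→ 3·5^3 + 3·5^2 + 3·5 + 3 = 468 —(−1)→ 467
467 —HB5→ 3·5^3 + 3·5^2 + 3·5 + 2 —bump→ 3·6^3 + 3·6^2 + 3·6 + 2 = 776 —(−1)→ 775
775 —HB6→ 3·6^3 + 3·6^2 + 3·6 + 1 —bump→ 3·7^3 + 3·7^2 + 3·7 + 1 = 1198 —(−1)→ 1197
1197 —HB7→ 3·7^3 + 3·7^2 + 3·7 —bump→ 3·8^3 + 3·8^2 + 3·8 = 1752 —(−1)→ 1751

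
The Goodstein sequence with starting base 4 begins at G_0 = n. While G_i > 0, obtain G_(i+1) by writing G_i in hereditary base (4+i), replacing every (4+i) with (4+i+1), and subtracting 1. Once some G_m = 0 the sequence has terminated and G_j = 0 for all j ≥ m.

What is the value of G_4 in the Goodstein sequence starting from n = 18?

53

base 4: 18 = 4^2 + 2; at 5: 5^2 + 2 = 27; next = 26
base 5: 26 = 5^2 + 1; at 6: 6^2 + 1 = 37; next = 36
base 6: 36 = 6^2; at 7: 7^2 = 49; next = 48
base 7: 48 = 6·7 + 6; at 8: 6·8 + 6 = 54; next = 53
base 8: 53 = 6·8 + 5; at 9: 6·9 + 5 = 59; next = 58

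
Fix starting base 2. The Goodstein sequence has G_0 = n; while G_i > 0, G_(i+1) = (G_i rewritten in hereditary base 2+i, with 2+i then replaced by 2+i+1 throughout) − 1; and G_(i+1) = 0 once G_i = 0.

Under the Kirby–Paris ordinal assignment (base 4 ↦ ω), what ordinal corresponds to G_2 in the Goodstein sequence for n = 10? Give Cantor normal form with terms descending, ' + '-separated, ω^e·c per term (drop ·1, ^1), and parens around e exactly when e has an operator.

ω^(ω + 1) + 1

G_0 = 10. HB_2(10) = 2^(2 + 1) + 2. Bump = 84. G_1 = 83.
G_1 = 83. HB_3(83) = 3^(3 + 1) + 2. Bump = 1026. G_2 = 1025.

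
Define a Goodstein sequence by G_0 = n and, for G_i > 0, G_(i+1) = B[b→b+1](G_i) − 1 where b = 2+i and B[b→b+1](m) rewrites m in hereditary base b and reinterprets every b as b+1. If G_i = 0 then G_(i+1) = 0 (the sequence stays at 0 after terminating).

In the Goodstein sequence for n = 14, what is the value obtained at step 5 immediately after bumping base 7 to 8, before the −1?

14 —HB2→ 2^(2 + 1) + 2^2 + 2 —bump→ 3^(3 + 1) + 3^3 + 3 = 111 —(−1)→ 110
110 —HB3→ 3^(3 + 1) + 3^3 + 2 —bump→ 4^(4 + 1) + 4^4 + 2 = 1282 —(−1)→ 1281
1281 —HB4→ 4^(4 + 1) + 4^4 + 1 —bump→ 5^(5 + 1) + 5^5 + 1 = 18751 —(−1)→ 18750
18750 —HB5→ 5^(5 + 1) + 5^5 —bump→ 6^(6 + 1) + 6^6 = 326592 —(−1)→ 326591
326591 —HB6→ 6^(6 + 1) + 5·6^5 + 5·6^4 + 5·6^3 + 5·6^2 + 5·6 + 5 —bump→ 7^(7 + 1) + 5·7^5 + 5·7^4 + 5·7^3 + 5·7^2 + 5·7 + 5 = 5862841 —(−1)→ 5862840
5862840 —HB7→ 7^(7 + 1) + 5·7^5 + 5·7^4 + 5·7^3 + 5·7^2 + 5·7 + 4 —bump→ 8^(8 + 1) + 5·8^5 + 5·8^4 + 5·8^3 + 5·8^2 + 5·8 + 4 = 134404972 —(−1)→ 134404971

134404972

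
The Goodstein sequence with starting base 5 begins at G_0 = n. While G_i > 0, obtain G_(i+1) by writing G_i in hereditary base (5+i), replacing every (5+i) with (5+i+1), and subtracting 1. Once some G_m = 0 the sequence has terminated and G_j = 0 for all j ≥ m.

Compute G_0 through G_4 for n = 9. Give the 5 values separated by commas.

9, 9, 9, 9, 9

G_0 = 9. HB_5(9) = 5 + 4. Bump = 10. G_1 = 9.
G_1 = 9. HB_6(9) = 6 + 3. Bump = 10. G_2 = 9.
G_2 = 9. HB_7(9) = 7 + 2. Bump = 10. G_3 = 9.
G_3 = 9. HB_8(9) = 8 + 1. Bump = 10. G_4 = 9.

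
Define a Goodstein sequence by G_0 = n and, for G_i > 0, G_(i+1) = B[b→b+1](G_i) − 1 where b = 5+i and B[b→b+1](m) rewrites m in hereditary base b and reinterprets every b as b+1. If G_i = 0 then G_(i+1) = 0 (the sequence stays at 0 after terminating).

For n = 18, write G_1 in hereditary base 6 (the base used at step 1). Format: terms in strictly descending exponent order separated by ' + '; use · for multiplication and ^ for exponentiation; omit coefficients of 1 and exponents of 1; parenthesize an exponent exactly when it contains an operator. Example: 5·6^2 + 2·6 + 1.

3·6 + 2

step 0: 18 = 3·5 + 3; sub 6 for 5: 3·6 + 3; = 21; G_1 = 21−1 = 20
step 1: 20 = 3·6 + 2; sub 7 for 6: 3·7 + 2; = 23; G_2 = 23−1 = 22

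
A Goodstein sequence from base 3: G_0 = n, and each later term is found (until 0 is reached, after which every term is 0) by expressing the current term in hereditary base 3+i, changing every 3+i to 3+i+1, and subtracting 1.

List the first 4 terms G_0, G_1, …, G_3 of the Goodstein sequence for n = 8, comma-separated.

8, 9, 10, 11

G_0 = 8. HB_3(8) = 2·3 + 2. Bump = 10. G_1 = 9.
G_1 = 9. HB_4(9) = 2·4 + 1. Bump = 11. G_2 = 10.
G_2 = 10. HB_5(10) = 2·5. Bump = 12. G_3 = 11.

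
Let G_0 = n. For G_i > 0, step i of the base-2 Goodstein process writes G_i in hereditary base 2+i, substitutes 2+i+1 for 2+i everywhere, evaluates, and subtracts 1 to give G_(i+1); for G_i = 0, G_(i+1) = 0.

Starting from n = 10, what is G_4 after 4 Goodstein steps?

279935

i=0: 10 = 2^(2 + 1) + 2 (b=2); 2→3: 3^(3 + 1) + 3 = 84; 84−1 = 83
i=1: 83 = 3^(3 + 1) + 2 (b=3); 3→4: 4^(4 + 1) + 2 = 1026; 1026−1 = 1025
i=2: 1025 = 4^(4 + 1) + 1 (b=4); 4→5: 5^(5 + 1) + 1 = 15626; 15626−1 = 15625
i=3: 15625 = 5^(5 + 1) (b=5); 5→6: 6^(6 + 1) = 279936; 279936−1 = 279935
i=4: 279935 = 5·6^6 + 5·6^5 + 5·6^4 + 5·6^3 + 5·6^2 + 5·6 + 5 (b=6); 6→7: 5·7^7 + 5·7^5 + 5·7^4 + 5·7^3 + 5·7^2 + 5·7 + 5 = 4215755; 4215755−1 = 4215754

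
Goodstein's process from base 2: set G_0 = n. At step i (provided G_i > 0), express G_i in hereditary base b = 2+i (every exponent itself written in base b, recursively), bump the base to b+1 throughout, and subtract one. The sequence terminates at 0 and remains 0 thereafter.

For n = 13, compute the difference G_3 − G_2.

14813

step 0: 13 = 2^(2 + 1) + 2^2 + 1; sub 3 for 2: 3^(3 + 1) + 3^3 + 1; = 109; G_1 = 109−1 = 108
step 1: 108 = 3^(3 + 1) + 3^3; sub 4 for 3: 4^(4 + 1) + 4^4; = 1280; G_2 = 1280−1 = 1279
step 2: 1279 = 4^(4 + 1) + 3·4^3 + 3·4^2 + 3·4 + 3; sub 5 for 4: 5^(5 + 1) + 3·5^3 + 3·5^2 + 3·5 + 3; = 16093; G_3 = 16093−1 = 16092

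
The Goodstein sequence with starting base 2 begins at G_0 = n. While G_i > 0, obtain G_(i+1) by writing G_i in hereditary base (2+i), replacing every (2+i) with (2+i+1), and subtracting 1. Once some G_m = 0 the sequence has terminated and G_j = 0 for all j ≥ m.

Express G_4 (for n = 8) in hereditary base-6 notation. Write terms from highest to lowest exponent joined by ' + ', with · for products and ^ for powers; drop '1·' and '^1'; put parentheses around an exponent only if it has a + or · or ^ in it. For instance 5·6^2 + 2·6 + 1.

2·6^6 + 2·6^2 + 6 + 5

step 0: 8 = 2^(2 + 1); sub 3 for 2: 3^(3 + 1); = 81; G_1 = 81−1 = 80
step 1: 80 = 2·3^3 + 2·3^2 + 2·3 + 2; sub 4 for 3: 2·4^4 + 2·4^2 + 2·4 + 2; = 554; G_2 = 554−1 = 553
step 2: 553 = 2·4^4 + 2·4^2 + 2·4 + 1; sub 5 for 4: 2·5^5 + 2·5^2 + 2·5 + 1; = 6311; G_3 = 6311−1 = 6310
step 3: 6310 = 2·5^5 + 2·5^2 + 2·5; sub 6 for 5: 2·6^6 + 2·6^2 + 2·6; = 93396; G_4 = 93396−1 = 93395
step 4: 93395 = 2·6^6 + 2·6^2 + 6 + 5; sub 7 for 6: 2·7^7 + 2·7^2 + 7 + 5; = 1647196; G_5 = 1647196−1 = 1647195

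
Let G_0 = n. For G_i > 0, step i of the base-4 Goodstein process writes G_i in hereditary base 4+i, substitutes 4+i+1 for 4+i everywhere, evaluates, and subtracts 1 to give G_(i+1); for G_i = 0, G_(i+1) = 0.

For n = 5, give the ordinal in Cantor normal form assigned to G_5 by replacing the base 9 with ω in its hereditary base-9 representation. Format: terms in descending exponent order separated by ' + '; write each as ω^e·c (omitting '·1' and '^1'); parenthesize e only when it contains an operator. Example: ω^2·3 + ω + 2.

step 0: 5 = 4 + 1; sub 5 for 4: 5 + 1; = 6; G_1 = 6−1 = 5
step 1: 5 = 5; sub 6 for 5: 6; = 6; G_2 = 6−1 = 5
step 2: 5 = 5; sub 7 for 6: 5; = 5; G_3 = 5−1 = 4
step 3: 4 = 4; sub 8 for 7: 4; = 4; G_4 = 4−1 = 3
step 4: 3 = 3; sub 9 for 8: 3; = 3; G_5 = 3−1 = 2
step 5: 2 = 2; sub 10 for 9: 2; = 2; G_6 = 2−1 = 1

2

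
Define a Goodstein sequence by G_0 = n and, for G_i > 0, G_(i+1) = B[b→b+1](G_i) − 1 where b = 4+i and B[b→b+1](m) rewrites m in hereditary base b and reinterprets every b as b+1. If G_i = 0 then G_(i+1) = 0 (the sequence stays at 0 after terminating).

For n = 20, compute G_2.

39

[0] 20 ≡ 4^2 + 4 (base 4). Lift 5: 30. −1: 29.
[1] 29 ≡ 5^2 + 4 (base 5). Lift 6: 40. −1: 39.
[2] 39 ≡ 6^2 + 3 (base 6). Lift 7: 52. −1: 51.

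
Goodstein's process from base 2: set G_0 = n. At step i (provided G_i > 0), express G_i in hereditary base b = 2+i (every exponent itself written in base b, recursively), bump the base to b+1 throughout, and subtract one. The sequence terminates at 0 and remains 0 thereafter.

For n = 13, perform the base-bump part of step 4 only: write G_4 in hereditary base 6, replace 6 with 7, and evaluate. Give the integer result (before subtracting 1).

G_0 = 13. HB_2(13) = 2^(2 + 1) + 2^2 + 1. Bump = 109. G_1 = 108.
G_1 = 108. HB_3(108) = 3^(3 + 1) + 3^3. Bump = 1280. G_2 = 1279.
G_2 = 1279. HB_4(1279) = 4^(4 + 1) + 3·4^3 + 3·4^2 + 3·4 + 3. Bump = 16093. G_3 = 16092.
G_3 = 16092. HB_5(16092) = 5^(5 + 1) + 3·5^3 + 3·5^2 + 3·5 + 2. Bump = 280712. G_4 = 280711.
G_4 = 280711. HB_6(280711) = 6^(6 + 1) + 3·6^3 + 3·6^2 + 3·6 + 1. Bump = 5765999. G_5 = 5765998.

5765999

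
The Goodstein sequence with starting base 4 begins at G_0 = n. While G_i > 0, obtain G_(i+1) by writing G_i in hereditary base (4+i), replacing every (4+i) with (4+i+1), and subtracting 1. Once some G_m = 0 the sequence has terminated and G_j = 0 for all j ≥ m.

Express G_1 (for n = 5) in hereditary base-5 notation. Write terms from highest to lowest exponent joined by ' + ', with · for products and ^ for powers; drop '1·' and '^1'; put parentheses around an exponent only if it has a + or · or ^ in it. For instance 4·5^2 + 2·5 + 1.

step 0: 5 = 4 + 1; sub 5 for 4: 5 + 1; = 6; G_1 = 6−1 = 5
step 1: 5 = 5; sub 6 for 5: 6; = 6; G_2 = 6−1 = 5

5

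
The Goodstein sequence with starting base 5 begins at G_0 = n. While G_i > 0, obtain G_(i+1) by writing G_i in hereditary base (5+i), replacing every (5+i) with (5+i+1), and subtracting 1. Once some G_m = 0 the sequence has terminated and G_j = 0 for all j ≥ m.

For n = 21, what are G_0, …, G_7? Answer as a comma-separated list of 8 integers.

21, 24, 27, 29, 31, 33, 35, 37

G_0=21  [base 5] 4·5 + 1  →[5↦6]→  4·6 + 1 = 25  −1 ⇒ G_1=24
G_1=24  [base 6] 4·6  →[6↦7]→  4·7 = 28  −1 ⇒ G_2=27
G_2=27  [base 7] 3·7 + 6  →[7↦8]→  3·8 + 6 = 30  −1 ⇒ G_3=29
G_3=29  [base 8] 3·8 + 5  →[8↦9]→  3·9 + 5 = 32  −1 ⇒ G_4=31
G_4=31  [base 9] 3·9 + 4  →[9↦10]→  3·10 + 4 = 34  −1 ⇒ G_5=33
G_5=33  [base 10] 3·10 + 3  →[10↦11]→  3·11 + 3 = 36  −1 ⇒ G_6=35
G_6=35  [base 11] 3·11 + 2  →[11↦12]→  3·12 + 2 = 38  −1 ⇒ G_7=37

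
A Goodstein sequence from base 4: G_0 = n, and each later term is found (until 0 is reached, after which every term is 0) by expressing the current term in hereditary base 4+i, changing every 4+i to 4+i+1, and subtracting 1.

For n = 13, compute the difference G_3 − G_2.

1

(0) 13|_4 = 3·4 + 1 ↦ 3·5 + 1|_5 = 16 ⇒ 15
(1) 15|_5 = 3·5 ↦ 3·6|_6 = 18 ⇒ 17
(2) 17|_6 = 2·6 + 5 ↦ 2·7 + 5|_7 = 19 ⇒ 18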